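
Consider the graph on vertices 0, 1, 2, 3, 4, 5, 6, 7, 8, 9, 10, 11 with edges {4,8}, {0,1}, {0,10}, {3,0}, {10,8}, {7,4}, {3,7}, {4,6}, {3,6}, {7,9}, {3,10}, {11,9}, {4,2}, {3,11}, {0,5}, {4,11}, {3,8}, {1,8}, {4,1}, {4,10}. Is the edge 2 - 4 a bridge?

Removing 2 - 4 leaves no path between 2 and 4: the component count goes from 1 to 2. So it is a bridge.

Yes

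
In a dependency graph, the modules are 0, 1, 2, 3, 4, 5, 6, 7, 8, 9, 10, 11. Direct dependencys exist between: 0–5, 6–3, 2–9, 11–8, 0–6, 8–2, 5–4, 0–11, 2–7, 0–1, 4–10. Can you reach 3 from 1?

From 1 we can reach 0, 1, 2, 3, 4, 5, 6, 7, 8, 9, 10, 11, which includes 3.

Yes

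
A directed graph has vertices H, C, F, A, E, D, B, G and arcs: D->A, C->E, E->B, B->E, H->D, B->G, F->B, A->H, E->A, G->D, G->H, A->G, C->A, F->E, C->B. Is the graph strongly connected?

No

There is no directed path from B to C, so the graph is not strongly connected.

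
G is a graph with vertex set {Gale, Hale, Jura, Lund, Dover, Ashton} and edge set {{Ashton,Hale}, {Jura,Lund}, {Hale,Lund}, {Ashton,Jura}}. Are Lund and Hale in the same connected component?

Yes

From Lund we can reach Hale, Jura, Lund, Ashton, which includes Hale.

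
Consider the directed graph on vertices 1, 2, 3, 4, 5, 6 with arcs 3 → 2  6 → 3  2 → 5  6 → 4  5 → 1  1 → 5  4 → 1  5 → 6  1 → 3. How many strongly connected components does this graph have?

1

{1, 2, 3, 4, 5, 6} are all mutually reachable — one SCC of size 6.
That gives 1 strongly connected component.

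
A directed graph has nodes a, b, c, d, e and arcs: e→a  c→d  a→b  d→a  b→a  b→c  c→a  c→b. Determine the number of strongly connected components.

2

{a, b, c, d} are all mutually reachable — one SCC of size 4.
{e} is an SCC by itself.
That gives 2 strongly connected components.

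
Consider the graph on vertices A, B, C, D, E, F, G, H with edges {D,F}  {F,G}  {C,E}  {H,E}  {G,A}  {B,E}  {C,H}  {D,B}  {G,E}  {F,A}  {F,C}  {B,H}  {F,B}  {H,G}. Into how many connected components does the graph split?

1

Starting from A we can reach A, B, C, D, E, F, G, H. That is one component of size 8.
Total: 1 component.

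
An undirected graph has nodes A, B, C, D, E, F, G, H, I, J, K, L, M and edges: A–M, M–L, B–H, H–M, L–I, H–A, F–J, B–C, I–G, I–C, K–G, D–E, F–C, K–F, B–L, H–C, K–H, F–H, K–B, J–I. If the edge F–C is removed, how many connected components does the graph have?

F and C are still connected via F-H-C, so the component count stays at 2.

2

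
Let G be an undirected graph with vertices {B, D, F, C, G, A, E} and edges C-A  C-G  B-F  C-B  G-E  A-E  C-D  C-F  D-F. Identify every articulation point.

C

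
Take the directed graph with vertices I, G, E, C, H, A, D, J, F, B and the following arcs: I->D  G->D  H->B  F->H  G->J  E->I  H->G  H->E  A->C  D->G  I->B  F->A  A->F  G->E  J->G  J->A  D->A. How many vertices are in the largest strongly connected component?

8

{A, D, E, F, G, H, I, J} are all mutually reachable — one SCC of size 8.
{C} is an SCC by itself.
{B} is an SCC by itself.
The largest has 8 vertices.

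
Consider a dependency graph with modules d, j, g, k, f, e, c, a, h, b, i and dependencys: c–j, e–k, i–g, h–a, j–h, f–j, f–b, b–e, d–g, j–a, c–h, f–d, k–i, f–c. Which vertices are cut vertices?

Removing f increases the component count from 1 to 2, so f is a cut vertex.
By contrast removing b leaves 1 component; it is not a cut vertex. No other vertex is a cut vertex either.

f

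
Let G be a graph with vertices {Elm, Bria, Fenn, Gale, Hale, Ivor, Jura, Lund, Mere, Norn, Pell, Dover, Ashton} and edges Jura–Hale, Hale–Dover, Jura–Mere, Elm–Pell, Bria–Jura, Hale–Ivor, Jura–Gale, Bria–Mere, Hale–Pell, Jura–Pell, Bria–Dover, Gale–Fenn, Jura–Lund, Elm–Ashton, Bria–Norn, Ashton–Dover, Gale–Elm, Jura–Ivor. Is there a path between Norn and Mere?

Yes

From Norn we can reach Elm, Bria, Fenn, Gale, Hale, Ivor, Jura, Lund, Mere, Norn, Pell, Dover, Ashton, which includes Mere.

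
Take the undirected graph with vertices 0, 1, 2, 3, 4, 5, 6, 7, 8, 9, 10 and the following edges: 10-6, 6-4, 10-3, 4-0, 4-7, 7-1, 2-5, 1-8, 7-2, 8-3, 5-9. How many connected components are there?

1

Starting from 0 we can reach 0, 1, 2, 3, 4, 5, 6, 7, 8, 9, 10. That is one component of size 11.
Total: 1 component.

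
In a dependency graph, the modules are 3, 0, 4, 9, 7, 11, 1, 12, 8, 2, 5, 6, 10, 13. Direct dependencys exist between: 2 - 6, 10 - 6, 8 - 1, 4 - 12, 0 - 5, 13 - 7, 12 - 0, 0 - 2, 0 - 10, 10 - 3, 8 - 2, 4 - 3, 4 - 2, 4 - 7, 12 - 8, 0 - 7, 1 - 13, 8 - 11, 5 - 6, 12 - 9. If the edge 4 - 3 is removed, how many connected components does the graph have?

1

4 and 3 are still connected via 4-12-0-10-3, so the component count stays at 1.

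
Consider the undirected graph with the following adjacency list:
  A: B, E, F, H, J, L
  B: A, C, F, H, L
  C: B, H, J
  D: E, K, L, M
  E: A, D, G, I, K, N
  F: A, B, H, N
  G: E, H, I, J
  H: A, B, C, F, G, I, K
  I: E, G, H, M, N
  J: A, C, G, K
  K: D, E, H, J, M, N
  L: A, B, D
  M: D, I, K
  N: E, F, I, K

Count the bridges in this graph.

0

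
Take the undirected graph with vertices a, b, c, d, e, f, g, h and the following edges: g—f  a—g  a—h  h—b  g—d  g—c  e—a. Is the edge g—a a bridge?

Yes

Removing g—a leaves no path between g and a: the component count goes from 1 to 2. So it is a bridge.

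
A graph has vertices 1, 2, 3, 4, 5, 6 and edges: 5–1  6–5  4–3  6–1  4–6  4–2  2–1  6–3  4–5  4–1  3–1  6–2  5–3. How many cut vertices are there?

Removing 6, for instance, still leaves 1 component. No single vertex removal increases the component count — the graph has no articulation points.

0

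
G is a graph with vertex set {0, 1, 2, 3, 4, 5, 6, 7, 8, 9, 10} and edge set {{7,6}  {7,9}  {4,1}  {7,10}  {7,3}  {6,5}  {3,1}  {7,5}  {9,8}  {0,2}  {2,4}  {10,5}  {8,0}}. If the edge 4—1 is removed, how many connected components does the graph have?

1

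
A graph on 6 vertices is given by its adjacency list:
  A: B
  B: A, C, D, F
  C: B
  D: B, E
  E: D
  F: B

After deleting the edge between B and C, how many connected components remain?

Before removal there is 1 component.
B-C is a bridge — removing it separates B's side from C's side.
After removal: 2 components.

2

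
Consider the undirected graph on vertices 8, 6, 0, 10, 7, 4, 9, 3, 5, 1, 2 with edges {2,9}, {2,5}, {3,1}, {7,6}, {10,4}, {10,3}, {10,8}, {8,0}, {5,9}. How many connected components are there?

3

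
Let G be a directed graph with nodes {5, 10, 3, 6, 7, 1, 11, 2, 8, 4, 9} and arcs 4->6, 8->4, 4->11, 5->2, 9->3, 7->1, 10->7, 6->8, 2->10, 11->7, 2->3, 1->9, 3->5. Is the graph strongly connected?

No

There is no directed path from 11 to 8, so the graph is not strongly connected.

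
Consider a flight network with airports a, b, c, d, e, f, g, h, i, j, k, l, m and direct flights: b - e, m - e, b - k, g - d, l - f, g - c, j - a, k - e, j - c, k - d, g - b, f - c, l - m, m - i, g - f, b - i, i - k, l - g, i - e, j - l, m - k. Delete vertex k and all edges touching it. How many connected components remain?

2

With k gone, the remaining components are: {h}; {a, b, c, d, e, f, g, i, j, l, m}.
That is 2 components.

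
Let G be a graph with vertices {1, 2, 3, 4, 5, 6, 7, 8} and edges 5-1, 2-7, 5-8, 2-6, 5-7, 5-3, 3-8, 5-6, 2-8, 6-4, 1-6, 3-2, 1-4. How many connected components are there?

Starting from 1 we can reach 1, 2, 3, 4, 5, 6, 7, 8. That is one component of size 8.
Total: 1 component.

1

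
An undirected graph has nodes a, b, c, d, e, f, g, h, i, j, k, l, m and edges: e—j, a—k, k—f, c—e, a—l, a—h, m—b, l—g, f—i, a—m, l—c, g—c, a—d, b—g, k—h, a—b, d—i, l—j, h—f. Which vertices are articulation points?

a

Removing a increases the component count from 1 to 2, so a is a cut vertex.
By contrast removing f leaves 1 component; it is not a cut vertex. No other vertex is a cut vertex either.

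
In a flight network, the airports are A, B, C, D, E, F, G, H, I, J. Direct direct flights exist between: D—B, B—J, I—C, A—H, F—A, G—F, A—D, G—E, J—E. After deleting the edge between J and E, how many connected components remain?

2

J and E are still connected via J-B-D-A-F-G-E, so the component count stays at 2.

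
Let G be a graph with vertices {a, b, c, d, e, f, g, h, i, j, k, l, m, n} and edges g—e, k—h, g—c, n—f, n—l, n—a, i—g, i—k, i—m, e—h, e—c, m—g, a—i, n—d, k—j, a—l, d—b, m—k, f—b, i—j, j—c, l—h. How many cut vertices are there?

1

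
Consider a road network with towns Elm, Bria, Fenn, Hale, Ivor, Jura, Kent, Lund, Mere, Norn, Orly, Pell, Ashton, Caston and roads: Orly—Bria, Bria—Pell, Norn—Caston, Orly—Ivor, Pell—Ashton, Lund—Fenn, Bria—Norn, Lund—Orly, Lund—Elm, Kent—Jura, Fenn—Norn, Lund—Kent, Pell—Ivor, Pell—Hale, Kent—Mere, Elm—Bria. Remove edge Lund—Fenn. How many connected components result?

1

Lund and Fenn are still connected via Lund-Orly-Bria-Norn-Fenn, so the component count stays at 1.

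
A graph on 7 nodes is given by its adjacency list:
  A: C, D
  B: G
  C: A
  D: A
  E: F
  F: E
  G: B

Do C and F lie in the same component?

The component containing C is {A, C, D}, and F is not in it.

No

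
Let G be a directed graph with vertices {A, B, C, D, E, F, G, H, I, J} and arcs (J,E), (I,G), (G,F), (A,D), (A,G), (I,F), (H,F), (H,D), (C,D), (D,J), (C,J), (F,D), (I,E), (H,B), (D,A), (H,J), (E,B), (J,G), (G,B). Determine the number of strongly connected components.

{A, D, F, G, J} are all mutually reachable — one SCC of size 5.
{H} is an SCC by itself.
{I} is an SCC by itself.
{E} is an SCC by itself.
{B} is an SCC by itself.
(and 1 more singleton SCC)
That gives 6 strongly connected components.

6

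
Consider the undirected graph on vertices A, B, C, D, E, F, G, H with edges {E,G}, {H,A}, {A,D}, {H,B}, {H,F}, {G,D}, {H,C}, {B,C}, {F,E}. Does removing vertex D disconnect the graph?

No

Deleting D leaves 1 component (was 1) (its neighbors A, G remain connected to each other), so D is not a cut vertex.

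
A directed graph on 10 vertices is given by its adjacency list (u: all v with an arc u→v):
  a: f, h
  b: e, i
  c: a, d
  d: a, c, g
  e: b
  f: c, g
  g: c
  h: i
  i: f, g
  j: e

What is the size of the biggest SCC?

7

{a, c, d, f, g, h, i} are all mutually reachable — one SCC of size 7.
{b, e} are all mutually reachable — one SCC of size 2.
{j} is an SCC by itself.
The largest has 7 vertices.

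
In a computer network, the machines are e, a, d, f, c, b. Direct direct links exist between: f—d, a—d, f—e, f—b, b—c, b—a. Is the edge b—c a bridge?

Removing b—c leaves no path between b and c: the component count goes from 1 to 2. So it is a bridge.

Yes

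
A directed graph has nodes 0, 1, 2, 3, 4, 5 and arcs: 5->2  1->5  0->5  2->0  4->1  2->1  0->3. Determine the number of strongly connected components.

3

{0, 1, 2, 5} are all mutually reachable — one SCC of size 4.
{3} is an SCC by itself.
{4} is an SCC by itself.
That gives 3 strongly connected components.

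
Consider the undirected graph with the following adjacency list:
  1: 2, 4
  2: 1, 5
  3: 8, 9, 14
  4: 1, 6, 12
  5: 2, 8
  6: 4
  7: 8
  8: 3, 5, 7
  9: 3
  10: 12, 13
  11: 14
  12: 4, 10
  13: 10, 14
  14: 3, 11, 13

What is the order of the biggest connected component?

Starting from 1 we can reach 1, 2, 3, 4, 5, 6, 7, 8, 9, 10, 11, 12, 13, 14. That is one component of size 14.
The largest has 14 vertices.

14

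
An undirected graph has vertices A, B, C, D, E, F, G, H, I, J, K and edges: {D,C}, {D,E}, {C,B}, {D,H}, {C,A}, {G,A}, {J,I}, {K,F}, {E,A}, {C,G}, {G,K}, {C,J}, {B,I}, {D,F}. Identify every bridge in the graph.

The edges on the cycle C-B-I-J-C are not bridges since each lies on that cycle.
But removing D–H disconnects D from H — this is a bridge.

D-H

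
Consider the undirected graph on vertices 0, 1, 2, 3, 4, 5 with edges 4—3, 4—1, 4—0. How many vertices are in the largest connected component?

4

2 is isolated — a component by itself.
5 is isolated — a component by itself.
Starting from 0 we can reach 0, 1, 3, 4. That is one component of size 4.
The largest has 4 vertices.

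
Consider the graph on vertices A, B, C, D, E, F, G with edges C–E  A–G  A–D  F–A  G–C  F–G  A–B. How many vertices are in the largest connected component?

7

Starting from A we can reach A, B, C, D, E, F, G. That is one component of size 7.
The largest has 7 vertices.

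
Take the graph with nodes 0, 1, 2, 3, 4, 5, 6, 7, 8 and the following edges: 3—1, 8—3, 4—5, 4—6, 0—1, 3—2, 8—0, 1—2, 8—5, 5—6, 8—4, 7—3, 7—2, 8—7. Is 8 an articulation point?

Yes

Deleting 8 raises the number of components from 1 to 2, so 8 is a cut vertex.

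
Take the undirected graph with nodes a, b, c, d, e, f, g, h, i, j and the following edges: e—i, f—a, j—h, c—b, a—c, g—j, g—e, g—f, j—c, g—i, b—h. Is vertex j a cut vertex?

Deleting j leaves 2 components (was 2), so j is not a cut vertex.

No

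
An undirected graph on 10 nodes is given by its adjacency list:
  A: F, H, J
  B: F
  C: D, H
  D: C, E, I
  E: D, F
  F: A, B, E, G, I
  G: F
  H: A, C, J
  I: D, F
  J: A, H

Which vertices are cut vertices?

F

Removing F increases the component count from 1 to 3, so F is a cut vertex.
By contrast removing G leaves 1 component; it is not a cut vertex. No other vertex is a cut vertex either.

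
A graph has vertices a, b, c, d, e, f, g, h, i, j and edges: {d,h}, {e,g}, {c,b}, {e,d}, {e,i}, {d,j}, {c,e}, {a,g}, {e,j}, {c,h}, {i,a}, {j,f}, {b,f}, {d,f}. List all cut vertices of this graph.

e

Removing e increases the component count from 1 to 2, so e is a cut vertex.
By contrast removing h leaves 1 component; it is not a cut vertex. No other vertex is a cut vertex either.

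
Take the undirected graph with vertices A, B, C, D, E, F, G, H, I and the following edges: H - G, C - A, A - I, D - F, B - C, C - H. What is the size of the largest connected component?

E is isolated — a component by itself.
Starting from D we can reach D, F. That is one component of size 2.
Starting from A we can reach A, B, C, G, H, I. That is one component of size 6.
The largest has 6 vertices.

6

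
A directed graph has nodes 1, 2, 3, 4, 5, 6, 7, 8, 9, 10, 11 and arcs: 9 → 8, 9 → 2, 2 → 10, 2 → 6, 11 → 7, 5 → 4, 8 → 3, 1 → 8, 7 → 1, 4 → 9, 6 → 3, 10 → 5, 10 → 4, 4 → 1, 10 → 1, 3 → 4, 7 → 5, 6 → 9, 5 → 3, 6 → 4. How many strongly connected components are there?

3

{1, 2, 3, 4, 5, 6, 8, 9, 10} are all mutually reachable — one SCC of size 9.
{7} is an SCC by itself.
{11} is an SCC by itself.
That gives 3 strongly connected components.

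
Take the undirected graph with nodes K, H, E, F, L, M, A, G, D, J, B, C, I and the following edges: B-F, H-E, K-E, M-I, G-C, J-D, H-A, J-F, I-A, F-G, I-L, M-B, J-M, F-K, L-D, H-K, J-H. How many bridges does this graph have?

2

The edges on the cycle J-M-I-L-D-J are not bridges since each lies on that cycle.
But removing F-G disconnects F from G; removing C-G disconnects C from G — these are bridges.
That makes 2 bridges.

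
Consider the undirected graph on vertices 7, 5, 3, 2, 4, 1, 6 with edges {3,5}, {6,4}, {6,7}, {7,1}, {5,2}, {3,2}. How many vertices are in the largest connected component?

Starting from 2 we can reach 2, 3, 5. That is one component of size 3.
Starting from 1 we can reach 1, 4, 6, 7. That is one component of size 4.
The largest has 4 vertices.

4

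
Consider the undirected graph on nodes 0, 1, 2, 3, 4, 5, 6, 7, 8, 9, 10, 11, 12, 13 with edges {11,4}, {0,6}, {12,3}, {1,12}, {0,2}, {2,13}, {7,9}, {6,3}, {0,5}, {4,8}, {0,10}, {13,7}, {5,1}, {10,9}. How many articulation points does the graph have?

2

Removing 0 increases the component count from 2 to 3, so 0 is a cut vertex.
Removing 4 increases the component count from 2 to 3, so 4 is a cut vertex.
By contrast removing 8 leaves 2 components; it is not a cut vertex. No other vertex is a cut vertex either.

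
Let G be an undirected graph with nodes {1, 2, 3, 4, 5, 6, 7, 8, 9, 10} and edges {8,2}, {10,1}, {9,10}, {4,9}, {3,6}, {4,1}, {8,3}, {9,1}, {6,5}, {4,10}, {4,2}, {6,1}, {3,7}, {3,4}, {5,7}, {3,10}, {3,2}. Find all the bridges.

none

The edges on the cycle 3-4-9-10-3 are not bridges since each lies on that cycle.
Every edge lies on some cycle, so there are no bridges.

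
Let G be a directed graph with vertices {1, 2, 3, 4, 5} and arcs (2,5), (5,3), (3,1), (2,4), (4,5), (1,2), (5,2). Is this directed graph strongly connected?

From 3 we can reach every vertex (1, 2, 3, 4, 5), and every vertex can reach 3 (1, 2, 3, 4, 5). So the whole graph is one strongly connected component.

Yes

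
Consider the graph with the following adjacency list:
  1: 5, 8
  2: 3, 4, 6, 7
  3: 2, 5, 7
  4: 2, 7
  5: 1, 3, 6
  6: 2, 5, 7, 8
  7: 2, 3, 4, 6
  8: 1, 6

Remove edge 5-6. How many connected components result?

5 and 6 are still connected via 5-1-8-6, so the component count stays at 1.

1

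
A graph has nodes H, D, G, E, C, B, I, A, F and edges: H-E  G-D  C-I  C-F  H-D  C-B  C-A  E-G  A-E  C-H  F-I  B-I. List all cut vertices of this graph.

C

Removing C increases the component count from 1 to 2, so C is a cut vertex.
By contrast removing F leaves 1 component; it is not a cut vertex. No other vertex is a cut vertex either.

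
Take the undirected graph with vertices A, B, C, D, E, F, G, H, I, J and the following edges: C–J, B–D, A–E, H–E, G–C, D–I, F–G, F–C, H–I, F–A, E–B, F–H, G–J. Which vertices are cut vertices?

F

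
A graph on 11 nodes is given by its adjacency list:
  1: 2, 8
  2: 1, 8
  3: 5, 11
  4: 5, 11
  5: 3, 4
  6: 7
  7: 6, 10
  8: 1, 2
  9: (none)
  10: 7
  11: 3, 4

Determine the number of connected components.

9 is isolated — a component by itself.
Starting from 6 we can reach 6, 7, 10. That is one component of size 3.
Starting from 1 we can reach 1, 2, 8. That is one component of size 3.
Starting from 3 we can reach 3, 4, 5, 11. That is one component of size 4.
Total: 4 components.

4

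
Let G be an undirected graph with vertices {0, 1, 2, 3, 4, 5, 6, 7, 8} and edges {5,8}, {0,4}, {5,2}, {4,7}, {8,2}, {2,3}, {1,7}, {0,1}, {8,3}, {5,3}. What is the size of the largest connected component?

4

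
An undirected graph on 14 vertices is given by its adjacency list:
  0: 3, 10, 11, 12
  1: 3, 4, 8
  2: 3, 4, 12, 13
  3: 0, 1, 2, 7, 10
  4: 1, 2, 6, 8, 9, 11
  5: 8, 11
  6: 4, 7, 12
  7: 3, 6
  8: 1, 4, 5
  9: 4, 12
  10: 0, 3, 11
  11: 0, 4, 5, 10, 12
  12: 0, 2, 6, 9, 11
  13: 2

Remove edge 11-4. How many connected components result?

1

11 and 4 are still connected via 11-12-2-4, so the component count stays at 1.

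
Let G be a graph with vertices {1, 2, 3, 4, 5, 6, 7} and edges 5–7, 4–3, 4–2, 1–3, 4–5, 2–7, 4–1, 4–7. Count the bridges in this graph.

0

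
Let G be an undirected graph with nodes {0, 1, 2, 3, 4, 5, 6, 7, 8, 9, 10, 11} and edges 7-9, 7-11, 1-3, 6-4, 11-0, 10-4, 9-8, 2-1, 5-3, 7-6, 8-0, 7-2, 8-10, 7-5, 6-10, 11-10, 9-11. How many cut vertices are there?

1

Removing 7 increases the component count from 1 to 2, so 7 is a cut vertex.
By contrast removing 0 leaves 1 component; it is not a cut vertex. No other vertex is a cut vertex either.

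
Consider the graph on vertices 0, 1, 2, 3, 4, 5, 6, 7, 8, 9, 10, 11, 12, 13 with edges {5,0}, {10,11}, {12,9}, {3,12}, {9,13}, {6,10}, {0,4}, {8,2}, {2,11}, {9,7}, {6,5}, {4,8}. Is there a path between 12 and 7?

Yes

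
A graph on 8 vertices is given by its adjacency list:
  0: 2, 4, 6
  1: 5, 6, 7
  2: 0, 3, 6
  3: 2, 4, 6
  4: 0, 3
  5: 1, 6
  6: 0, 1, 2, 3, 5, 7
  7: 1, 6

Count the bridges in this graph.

0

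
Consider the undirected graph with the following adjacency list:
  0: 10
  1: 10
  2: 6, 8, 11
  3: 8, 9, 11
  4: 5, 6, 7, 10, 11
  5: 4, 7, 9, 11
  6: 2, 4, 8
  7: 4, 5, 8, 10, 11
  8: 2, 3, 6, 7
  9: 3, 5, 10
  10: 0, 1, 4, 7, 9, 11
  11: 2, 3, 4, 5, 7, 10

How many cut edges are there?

The edges on the cycle 10-7-8-2-11-10 are not bridges since each lies on that cycle.
But removing 0-10 disconnects 0 from 10; removing 1-10 disconnects 1 from 10 — these are bridges.
That makes 2 bridges.

2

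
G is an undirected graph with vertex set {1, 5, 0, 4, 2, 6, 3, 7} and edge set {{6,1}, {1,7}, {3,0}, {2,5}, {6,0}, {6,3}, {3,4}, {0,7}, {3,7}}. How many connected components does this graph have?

2

Starting from 2 we can reach 2, 5. That is one component of size 2.
Starting from 0 we can reach 0, 1, 3, 4, 6, 7. That is one component of size 6.
Total: 2 components.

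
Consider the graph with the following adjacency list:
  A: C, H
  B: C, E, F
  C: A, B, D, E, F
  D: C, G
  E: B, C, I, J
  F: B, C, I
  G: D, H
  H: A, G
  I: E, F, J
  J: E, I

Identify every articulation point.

C

Removing C increases the component count from 1 to 2, so C is a cut vertex.
By contrast removing G leaves 1 component; it is not a cut vertex. No other vertex is a cut vertex either.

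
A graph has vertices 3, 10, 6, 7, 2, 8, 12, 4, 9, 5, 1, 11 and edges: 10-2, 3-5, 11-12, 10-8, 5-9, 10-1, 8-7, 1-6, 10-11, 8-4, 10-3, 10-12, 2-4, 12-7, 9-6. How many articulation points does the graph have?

1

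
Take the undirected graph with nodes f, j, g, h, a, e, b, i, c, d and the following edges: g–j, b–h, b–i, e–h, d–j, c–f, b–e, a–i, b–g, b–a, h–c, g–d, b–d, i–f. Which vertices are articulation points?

b

Removing b increases the component count from 1 to 2, so b is a cut vertex.
By contrast removing i leaves 1 component; it is not a cut vertex. No other vertex is a cut vertex either.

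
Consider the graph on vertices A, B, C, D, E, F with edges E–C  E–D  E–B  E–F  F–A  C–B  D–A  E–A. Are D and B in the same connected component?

From D we can reach A, B, C, D, E, F, which includes B.

Yes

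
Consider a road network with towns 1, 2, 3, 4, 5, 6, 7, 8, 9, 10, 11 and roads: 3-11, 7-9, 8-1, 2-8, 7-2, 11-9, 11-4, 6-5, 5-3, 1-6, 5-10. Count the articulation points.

2

Removing 5 increases the component count from 1 to 2, so 5 is a cut vertex.
Removing 11 increases the component count from 1 to 2, so 11 is a cut vertex.
By contrast removing 3 leaves 1 component; it is not a cut vertex. No other vertex is a cut vertex either.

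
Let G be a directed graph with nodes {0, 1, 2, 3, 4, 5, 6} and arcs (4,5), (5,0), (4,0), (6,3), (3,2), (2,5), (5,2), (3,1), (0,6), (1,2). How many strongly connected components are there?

2

{0, 1, 2, 3, 5, 6} are all mutually reachable — one SCC of size 6.
{4} is an SCC by itself.
That gives 2 strongly connected components.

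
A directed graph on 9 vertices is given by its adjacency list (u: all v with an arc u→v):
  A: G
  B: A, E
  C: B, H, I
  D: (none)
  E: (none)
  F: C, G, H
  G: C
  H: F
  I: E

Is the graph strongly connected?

No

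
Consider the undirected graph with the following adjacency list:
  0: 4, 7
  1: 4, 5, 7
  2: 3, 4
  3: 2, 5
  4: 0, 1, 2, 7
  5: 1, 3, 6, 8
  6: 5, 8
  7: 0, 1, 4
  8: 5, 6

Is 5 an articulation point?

Yes

Deleting 5 raises the number of components from 1 to 2, so 5 is a cut vertex.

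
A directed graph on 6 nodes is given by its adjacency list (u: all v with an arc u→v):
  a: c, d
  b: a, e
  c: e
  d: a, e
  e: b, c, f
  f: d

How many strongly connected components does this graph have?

1

{a, b, c, d, e, f} are all mutually reachable — one SCC of size 6.
That gives 1 strongly connected component.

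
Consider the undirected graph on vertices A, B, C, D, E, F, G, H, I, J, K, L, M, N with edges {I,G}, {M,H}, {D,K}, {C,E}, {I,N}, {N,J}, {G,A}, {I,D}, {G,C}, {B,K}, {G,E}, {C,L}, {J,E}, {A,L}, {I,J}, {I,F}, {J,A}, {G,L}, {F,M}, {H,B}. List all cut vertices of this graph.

Removing I increases the component count from 1 to 2, so I is a cut vertex.
By contrast removing F leaves 1 component; it is not a cut vertex. No other vertex is a cut vertex either.

I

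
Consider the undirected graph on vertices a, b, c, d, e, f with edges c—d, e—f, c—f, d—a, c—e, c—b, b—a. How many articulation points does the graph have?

1

Removing c increases the component count from 1 to 2, so c is a cut vertex.
By contrast removing f leaves 1 component; it is not a cut vertex. No other vertex is a cut vertex either.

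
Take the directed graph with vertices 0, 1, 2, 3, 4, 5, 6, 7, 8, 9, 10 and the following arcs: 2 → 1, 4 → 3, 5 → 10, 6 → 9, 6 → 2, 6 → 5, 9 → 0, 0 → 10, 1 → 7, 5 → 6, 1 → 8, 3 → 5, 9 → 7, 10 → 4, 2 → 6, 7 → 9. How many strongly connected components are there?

{0, 1, 2, 3, 4, 5, 6, 7, 9, 10} are all mutually reachable — one SCC of size 10.
{8} is an SCC by itself.
That gives 2 strongly connected components.

2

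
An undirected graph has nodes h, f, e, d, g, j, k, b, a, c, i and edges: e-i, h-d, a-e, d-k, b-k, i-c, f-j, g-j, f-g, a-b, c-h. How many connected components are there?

Starting from f we can reach f, g, j. That is one component of size 3.
Starting from a we can reach a, b, c, d, e, h, i, k. That is one component of size 8.
Total: 2 components.

2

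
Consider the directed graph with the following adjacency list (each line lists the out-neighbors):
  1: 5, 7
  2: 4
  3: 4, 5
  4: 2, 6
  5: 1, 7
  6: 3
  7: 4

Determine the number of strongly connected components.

1

{1, 2, 3, 4, 5, 6, 7} are all mutually reachable — one SCC of size 7.
That gives 1 strongly connected component.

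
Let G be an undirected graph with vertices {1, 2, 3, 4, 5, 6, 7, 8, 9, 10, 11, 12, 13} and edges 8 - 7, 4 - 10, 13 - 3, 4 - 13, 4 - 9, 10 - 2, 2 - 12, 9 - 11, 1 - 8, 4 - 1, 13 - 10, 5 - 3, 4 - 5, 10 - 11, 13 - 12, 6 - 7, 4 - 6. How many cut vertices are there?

Removing 4 increases the component count from 1 to 2, so 4 is a cut vertex.
By contrast removing 7 leaves 1 component; it is not a cut vertex. No other vertex is a cut vertex either.

1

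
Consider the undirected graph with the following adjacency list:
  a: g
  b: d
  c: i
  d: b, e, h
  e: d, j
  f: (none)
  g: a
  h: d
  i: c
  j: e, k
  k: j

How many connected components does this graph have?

4

f is isolated — a component by itself.
Starting from c we can reach c, i. That is one component of size 2.
Starting from a we can reach a, g. That is one component of size 2.
Starting from b we can reach b, d, e, h, j, k. That is one component of size 6.
Total: 4 components.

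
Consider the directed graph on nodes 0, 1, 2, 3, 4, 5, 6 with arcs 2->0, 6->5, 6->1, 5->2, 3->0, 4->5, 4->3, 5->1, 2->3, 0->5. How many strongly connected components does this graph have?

4

{0, 2, 3, 5} are all mutually reachable — one SCC of size 4.
{4} is an SCC by itself.
{6} is an SCC by itself.
{1} is an SCC by itself.
That gives 4 strongly connected components.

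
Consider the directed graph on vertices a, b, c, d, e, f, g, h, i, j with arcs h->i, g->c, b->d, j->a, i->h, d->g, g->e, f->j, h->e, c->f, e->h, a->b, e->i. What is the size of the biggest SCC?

{a, b, c, d, f, g, j} are all mutually reachable — one SCC of size 7.
{e, h, i} are all mutually reachable — one SCC of size 3.
The largest has 7 vertices.

7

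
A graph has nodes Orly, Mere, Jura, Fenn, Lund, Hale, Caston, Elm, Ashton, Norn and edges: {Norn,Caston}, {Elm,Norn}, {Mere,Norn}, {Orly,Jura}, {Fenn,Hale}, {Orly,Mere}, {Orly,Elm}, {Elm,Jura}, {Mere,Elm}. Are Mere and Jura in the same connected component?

Yes

From Mere we can reach Elm, Jura, Mere, Norn, Orly, Caston, which includes Jura.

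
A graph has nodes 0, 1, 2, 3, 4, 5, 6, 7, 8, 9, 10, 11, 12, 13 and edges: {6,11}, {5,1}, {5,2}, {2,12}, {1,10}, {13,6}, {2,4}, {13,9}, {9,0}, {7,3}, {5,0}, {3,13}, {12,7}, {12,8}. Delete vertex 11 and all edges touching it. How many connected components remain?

1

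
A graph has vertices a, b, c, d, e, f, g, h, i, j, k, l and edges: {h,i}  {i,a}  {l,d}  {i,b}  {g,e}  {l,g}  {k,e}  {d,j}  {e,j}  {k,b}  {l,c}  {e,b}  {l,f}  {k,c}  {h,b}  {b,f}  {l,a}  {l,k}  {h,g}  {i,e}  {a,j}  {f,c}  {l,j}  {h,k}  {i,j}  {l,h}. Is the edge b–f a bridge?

No

After removing b–f, the path b-h-l-f still connects them, so the edge is not a bridge.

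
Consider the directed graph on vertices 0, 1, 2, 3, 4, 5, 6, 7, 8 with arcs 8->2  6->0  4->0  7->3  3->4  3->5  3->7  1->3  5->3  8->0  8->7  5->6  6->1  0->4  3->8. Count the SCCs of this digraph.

{1, 3, 5, 6, 7, 8} are all mutually reachable — one SCC of size 6.
{0, 4} are all mutually reachable — one SCC of size 2.
{2} is an SCC by itself.
That gives 3 strongly connected components.

3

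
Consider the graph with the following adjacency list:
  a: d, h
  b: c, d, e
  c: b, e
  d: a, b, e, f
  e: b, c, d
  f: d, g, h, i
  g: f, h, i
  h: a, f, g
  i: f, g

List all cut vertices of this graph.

d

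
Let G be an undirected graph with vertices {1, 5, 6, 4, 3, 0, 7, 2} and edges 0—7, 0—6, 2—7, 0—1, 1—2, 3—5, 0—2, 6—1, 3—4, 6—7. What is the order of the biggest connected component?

Starting from 3 we can reach 3, 4, 5. That is one component of size 3.
Starting from 0 we can reach 0, 1, 2, 6, 7. That is one component of size 5.
The largest has 5 vertices.

5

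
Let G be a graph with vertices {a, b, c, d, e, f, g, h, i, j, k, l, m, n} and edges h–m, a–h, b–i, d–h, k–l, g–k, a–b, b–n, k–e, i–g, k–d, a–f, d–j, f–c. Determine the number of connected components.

1

Starting from a we can reach a, b, c, d, e, f, g, h, i, j, k, l, m, n. That is one component of size 14.
Total: 1 component.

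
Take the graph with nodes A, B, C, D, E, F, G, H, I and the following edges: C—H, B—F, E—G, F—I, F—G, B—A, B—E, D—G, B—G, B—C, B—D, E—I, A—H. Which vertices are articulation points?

B

Removing B increases the component count from 1 to 2, so B is a cut vertex.
By contrast removing C leaves 1 component; it is not a cut vertex. No other vertex is a cut vertex either.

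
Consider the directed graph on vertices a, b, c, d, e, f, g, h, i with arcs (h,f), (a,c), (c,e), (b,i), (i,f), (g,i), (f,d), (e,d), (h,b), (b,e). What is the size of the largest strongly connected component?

1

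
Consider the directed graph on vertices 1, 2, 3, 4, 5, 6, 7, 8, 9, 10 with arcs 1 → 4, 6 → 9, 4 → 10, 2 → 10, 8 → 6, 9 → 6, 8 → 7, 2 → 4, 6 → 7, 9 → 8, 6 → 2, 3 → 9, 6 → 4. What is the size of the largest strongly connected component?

{6, 8, 9} are all mutually reachable — one SCC of size 3.
{3} is an SCC by itself.
{2} is an SCC by itself.
{4} is an SCC by itself.
{1} is an SCC by itself.
(and 3 more singleton SCCs)
The largest has 3 vertices.

3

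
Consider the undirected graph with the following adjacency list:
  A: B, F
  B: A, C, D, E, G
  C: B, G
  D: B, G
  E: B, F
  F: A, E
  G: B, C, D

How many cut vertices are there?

1

Removing B increases the component count from 1 to 2, so B is a cut vertex.
By contrast removing A leaves 1 component; it is not a cut vertex. No other vertex is a cut vertex either.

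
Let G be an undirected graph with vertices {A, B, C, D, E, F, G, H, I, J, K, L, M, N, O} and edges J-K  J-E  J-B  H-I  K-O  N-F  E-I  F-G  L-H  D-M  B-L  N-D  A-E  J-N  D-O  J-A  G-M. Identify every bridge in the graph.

The edges on the cycle N-F-G-M-D-N are not bridges since each lies on that cycle.
Every edge lies on some cycle, so there are no bridges.

none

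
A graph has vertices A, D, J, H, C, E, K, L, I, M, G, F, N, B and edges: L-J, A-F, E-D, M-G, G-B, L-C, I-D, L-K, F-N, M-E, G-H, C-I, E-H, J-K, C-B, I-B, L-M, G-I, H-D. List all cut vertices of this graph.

F, L

Removing F increases the component count from 2 to 3, so F is a cut vertex.
Removing L increases the component count from 2 to 3, so L is a cut vertex.
By contrast removing N leaves 2 components; it is not a cut vertex. No other vertex is a cut vertex either.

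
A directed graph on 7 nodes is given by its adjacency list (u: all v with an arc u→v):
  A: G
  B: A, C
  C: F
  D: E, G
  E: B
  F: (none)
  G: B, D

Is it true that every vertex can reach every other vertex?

There is no directed path from C to G, so the graph is not strongly connected.

No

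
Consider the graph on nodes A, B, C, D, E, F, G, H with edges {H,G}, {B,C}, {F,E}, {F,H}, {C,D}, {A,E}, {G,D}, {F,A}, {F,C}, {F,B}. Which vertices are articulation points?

F

Removing F increases the component count from 1 to 2, so F is a cut vertex.
By contrast removing H leaves 1 component; it is not a cut vertex. No other vertex is a cut vertex either.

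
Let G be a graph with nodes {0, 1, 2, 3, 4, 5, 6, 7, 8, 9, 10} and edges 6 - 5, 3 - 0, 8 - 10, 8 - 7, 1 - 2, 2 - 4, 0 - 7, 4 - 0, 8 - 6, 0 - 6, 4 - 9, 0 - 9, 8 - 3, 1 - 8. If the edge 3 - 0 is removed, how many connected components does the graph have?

1

3 and 0 are still connected via 3-8-6-0, so the component count stays at 1.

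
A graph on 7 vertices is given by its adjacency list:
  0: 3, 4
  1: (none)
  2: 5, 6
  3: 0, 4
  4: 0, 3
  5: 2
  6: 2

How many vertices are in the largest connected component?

1 is isolated — a component by itself.
Starting from 2 we can reach 2, 5, 6. That is one component of size 3.
Starting from 0 we can reach 0, 3, 4. That is one component of size 3.
The largest has 3 vertices.

3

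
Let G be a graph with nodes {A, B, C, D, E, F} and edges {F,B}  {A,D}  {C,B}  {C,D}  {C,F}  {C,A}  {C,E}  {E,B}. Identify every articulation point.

C

Removing C increases the component count from 1 to 2, so C is a cut vertex.
By contrast removing F leaves 1 component; it is not a cut vertex. No other vertex is a cut vertex either.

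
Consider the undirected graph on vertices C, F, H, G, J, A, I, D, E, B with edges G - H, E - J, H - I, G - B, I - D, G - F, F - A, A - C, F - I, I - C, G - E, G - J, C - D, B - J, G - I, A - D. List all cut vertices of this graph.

G

Removing G increases the component count from 1 to 2, so G is a cut vertex.
By contrast removing E leaves 1 component; it is not a cut vertex. No other vertex is a cut vertex either.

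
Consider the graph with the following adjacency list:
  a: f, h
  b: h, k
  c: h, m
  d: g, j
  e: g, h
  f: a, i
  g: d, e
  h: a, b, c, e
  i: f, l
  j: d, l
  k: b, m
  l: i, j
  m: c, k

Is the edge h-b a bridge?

After removing h-b, the path h-c-m-k-b still connects them, so the edge is not a bridge.

No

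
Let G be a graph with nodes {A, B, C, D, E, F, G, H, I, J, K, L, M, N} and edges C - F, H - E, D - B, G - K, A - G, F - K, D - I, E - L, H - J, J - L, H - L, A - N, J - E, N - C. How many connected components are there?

4

M is isolated — a component by itself.
Starting from B we can reach B, D, I. That is one component of size 3.
Starting from E we can reach E, H, J, L. That is one component of size 4.
Starting from A we can reach A, C, F, G, K, N. That is one component of size 6.
Total: 4 components.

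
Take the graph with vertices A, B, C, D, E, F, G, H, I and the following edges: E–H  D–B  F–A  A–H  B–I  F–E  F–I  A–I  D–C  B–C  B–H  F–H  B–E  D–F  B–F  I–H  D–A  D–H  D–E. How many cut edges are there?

0

The edges on the cycle D-B-E-F-D are not bridges since each lies on that cycle.
Every edge lies on some cycle, so there are no bridges.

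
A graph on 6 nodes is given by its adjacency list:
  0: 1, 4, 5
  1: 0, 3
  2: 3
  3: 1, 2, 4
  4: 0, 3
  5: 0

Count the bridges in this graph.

2

The edges on the cycle 4-0-1-3-4 are not bridges since each lies on that cycle.
But removing 3-2 disconnects 3 from 2; removing 0-5 disconnects 0 from 5 — these are bridges.
That makes 2 bridges.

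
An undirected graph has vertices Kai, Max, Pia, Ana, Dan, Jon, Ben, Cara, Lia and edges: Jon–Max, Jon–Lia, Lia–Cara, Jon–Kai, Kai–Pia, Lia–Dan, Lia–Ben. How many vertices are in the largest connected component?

Ana is isolated — a component by itself.
Starting from Ben we can reach Ben, Dan, Jon, Kai, Lia, Max, Pia, Cara. That is one component of size 8.
The largest has 8 vertices.

8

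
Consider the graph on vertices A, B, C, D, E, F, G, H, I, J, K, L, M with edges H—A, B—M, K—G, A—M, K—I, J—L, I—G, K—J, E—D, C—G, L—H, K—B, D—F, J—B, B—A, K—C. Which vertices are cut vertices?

Removing D increases the component count from 2 to 3, so D is a cut vertex.
Removing K increases the component count from 2 to 3, so K is a cut vertex.
By contrast removing B leaves 2 components; it is not a cut vertex. No other vertex is a cut vertex either.

D, K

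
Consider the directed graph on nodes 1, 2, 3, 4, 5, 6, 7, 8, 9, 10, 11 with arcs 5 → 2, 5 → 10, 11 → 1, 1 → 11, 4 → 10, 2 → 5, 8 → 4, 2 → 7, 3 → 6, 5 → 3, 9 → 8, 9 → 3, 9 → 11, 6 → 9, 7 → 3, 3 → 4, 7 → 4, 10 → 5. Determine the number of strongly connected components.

{2, 3, 4, 5, 6, 7, 8, 9, 10} are all mutually reachable — one SCC of size 9.
{1, 11} are all mutually reachable — one SCC of size 2.
That gives 2 strongly connected components.

2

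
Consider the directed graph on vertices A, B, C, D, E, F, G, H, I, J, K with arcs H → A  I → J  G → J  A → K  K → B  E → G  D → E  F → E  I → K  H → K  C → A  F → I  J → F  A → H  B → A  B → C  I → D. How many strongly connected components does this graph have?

{D, E, F, G, I, J} are all mutually reachable — one SCC of size 6.
{A, B, C, H, K} are all mutually reachable — one SCC of size 5.
That gives 2 strongly connected components.

2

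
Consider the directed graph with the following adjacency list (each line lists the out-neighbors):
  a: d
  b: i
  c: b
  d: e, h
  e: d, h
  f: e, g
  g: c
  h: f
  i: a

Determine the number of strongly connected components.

1

{a, b, c, d, e, f, g, h, i} are all mutually reachable — one SCC of size 9.
That gives 1 strongly connected component.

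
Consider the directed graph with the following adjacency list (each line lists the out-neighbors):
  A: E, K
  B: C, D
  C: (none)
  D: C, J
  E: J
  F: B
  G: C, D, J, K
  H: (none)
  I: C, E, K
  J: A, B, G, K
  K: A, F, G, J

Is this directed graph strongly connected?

There is no directed path from C to E, so the graph is not strongly connected.

No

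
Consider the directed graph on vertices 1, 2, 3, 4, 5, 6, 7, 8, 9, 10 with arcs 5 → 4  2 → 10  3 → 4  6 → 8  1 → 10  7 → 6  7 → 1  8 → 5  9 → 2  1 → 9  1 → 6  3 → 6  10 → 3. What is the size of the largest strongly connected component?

{3} is an SCC by itself.
{8} is an SCC by itself.
{10} is an SCC by itself.
{7} is an SCC by itself.
{1} is an SCC by itself.
(and 5 more singleton SCCs)
The largest has 1 vertex.

1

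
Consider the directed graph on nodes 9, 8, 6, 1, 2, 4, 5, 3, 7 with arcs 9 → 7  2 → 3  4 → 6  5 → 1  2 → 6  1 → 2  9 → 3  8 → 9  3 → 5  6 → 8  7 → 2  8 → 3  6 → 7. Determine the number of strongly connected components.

2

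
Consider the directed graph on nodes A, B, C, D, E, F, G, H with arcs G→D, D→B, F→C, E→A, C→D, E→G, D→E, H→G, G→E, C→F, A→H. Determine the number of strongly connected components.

3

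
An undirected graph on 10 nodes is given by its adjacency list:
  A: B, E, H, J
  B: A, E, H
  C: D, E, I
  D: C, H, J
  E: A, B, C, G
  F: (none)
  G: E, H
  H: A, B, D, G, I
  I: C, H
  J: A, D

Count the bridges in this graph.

0

The edges on the cycle H-D-C-I-H are not bridges since each lies on that cycle.
Every edge lies on some cycle, so there are no bridges.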